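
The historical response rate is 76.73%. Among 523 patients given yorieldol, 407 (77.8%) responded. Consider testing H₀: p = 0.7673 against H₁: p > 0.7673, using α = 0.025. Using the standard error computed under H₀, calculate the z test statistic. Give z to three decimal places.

p̂ = 407/523 ≈ 0.77820.
Standard error under H₀: √(0.7673×0.2327/523) = 0.01848.
z = (0.77820 − 0.7673)/0.01848 = 0.01090/0.01848 = 0.590.
p-value = P(Z > 0.590) ≈ 0.2776; since p > α = 0.025, fail to reject H₀.

z = 0.590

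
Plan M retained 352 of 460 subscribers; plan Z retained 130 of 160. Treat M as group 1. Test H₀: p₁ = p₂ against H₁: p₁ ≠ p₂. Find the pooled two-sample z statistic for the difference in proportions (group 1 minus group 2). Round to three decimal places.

p̂₁ = 352/460 = 0.76522, p̂₂ = 130/160 = 0.81250.
Pooled p̂ = (352+130)/(460+160) = 482/620 = 0.77742.
SE = √(0.173039 × 0.00842391) = 0.03818.
z = (0.76522 − 0.81250)/0.03818 = -0.04728/0.03818 = -1.238.

z = -1.238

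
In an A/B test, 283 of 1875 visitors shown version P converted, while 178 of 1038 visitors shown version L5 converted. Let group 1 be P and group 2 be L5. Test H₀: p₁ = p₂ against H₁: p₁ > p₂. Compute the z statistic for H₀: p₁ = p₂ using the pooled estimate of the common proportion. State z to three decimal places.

z = -1.455

p̂₁ = 283/1875 = 0.15093, p̂₂ = 178/1038 = 0.17148.
Pooled p̂ = (283+178)/(1875+1038) = 461/2913 = 0.15826.
SE = √(0.133211 × 0.00149672) = 0.01412.
z = (0.15093 − 0.17148)/0.01412 = -0.02055/0.01412 = -1.455.
p-value = P(Z > -1.455) ≈ 0.9272.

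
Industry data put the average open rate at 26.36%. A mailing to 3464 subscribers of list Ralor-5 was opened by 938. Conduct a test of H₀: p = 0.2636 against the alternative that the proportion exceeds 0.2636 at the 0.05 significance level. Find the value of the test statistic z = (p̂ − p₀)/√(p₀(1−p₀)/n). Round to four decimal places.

z = 0.9598

p̂ = 938/3464 ≈ 0.270785.
SE = √(p₀(1−p₀)/n) = √(0.19412/3464) = 0.007486.
z = (0.270785 − 0.2636)/0.007486 = 0.007185/0.007486 = 0.9598.
p-value = P(Z > 0.960) ≈ 0.1686; since p > α = 0.05, fail to reject H₀.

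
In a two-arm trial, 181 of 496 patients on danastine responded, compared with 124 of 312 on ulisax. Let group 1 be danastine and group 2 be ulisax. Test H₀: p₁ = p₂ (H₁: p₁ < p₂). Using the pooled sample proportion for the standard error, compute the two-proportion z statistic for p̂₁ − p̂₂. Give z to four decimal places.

z = -0.9283

p̂₁ = 181/496 = 0.364919, p̂₂ = 124/312 = 0.397436.
Pooled p̂ = (181+124)/(496+312) = 305/808 = 0.377475.
SE = √(0.234988 × 0.00522126) = 0.035028.
z = (0.364919 − 0.397436)/0.035028 = -0.032517/0.035028 = -0.9283.
p-value = P(Z < -0.928) ≈ 0.1766.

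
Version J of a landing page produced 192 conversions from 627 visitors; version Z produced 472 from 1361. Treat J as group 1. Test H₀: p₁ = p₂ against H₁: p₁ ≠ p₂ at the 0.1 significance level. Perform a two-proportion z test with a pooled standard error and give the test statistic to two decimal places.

z = -1.78

p̂₁ = 192/627 ≈ 0.3062, p̂₂ = 472/1361 ≈ 0.3468.
Pooled p̂ = (192+472)/(627+1361) = 664/1988 = 0.3340.
SE = √(p̂(1−p̂)(1/n₁+1/n₂)) = √(0.3340·0.6660·0.00232965) = √(0.00051822) = 0.0228.
z = (0.3062 − 0.3468)/0.0228 = -0.0406/0.0228 = -1.78.
Two-sided p-value ≈ 2·Φ(−1.783) = 0.0746, so at α = 0.1 we reject H₀.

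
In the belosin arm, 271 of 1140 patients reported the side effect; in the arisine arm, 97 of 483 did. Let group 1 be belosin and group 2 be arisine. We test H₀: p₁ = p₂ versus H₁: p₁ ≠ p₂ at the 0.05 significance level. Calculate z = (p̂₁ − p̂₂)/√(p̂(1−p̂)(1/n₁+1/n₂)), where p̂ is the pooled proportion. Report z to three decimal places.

z = 1.623

p̂₁ = 271/1140 = 0.23772, p̂₂ = 97/483 = 0.20083.
Pooled p̂ = (271+97)/(1140+483) = 368/1623 = 0.22674.
SE = √(0.175329 × 0.00294759) = 0.02273.
z = (0.23772 − 0.20083)/0.02273 = 0.03689/0.02273 = 1.623.
p-value = 2·P(Z > 1.623) ≈ 0.1046. With α = 0.05, fail to reject H₀.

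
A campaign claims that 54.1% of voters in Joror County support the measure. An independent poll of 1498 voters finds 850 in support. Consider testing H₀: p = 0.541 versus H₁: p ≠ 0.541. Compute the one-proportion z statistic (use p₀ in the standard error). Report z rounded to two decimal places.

p̂ = 850/1498 = 0.5674.
Under H₀, SE = √(0.541·0.459/1498) = √(0.000165767) = 0.0129.
z = (0.5674 − 0.541)/0.0129 = 0.0264/0.0129 = 2.05.

z = 2.05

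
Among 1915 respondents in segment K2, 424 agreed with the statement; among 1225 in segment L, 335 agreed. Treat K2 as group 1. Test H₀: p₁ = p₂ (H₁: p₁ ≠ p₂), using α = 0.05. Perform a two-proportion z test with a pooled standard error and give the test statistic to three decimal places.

z = -3.324

p̂₁ = 424/1915 = 0.22141, p̂₂ = 335/1225 = 0.27347.
Pooled p̂ = (424+335)/(1915+1225) = 759/3140 = 0.24172.
SE = √(0.183291 × 0.00133852) = 0.01566.
z = (0.22141 − 0.27347)/0.01566 = -0.05206/0.01566 = -3.324.
p-value = 2·P(Z > 3.324) ≈ 0.0009. With α = 0.05, reject H₀.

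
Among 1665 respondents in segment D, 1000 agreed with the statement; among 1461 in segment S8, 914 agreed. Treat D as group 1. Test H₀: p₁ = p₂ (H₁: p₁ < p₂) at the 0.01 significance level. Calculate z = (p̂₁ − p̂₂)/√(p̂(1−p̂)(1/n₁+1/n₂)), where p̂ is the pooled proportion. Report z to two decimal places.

p̂₁ = 1000/1665 = 0.6006, p̂₂ = 914/1461 = 0.6256.
Pooled p̂ = (1000+914)/(1665+1461) = 1914/3126 = 0.6123.
SE = √(0.237392 × 0.00128506) = 0.0175.
z = (0.6006 − 0.6256)/0.0175 = -0.0250/0.0175 = -1.43.
p-value = P(Z < -1.431) ≈ 0.0762. With α = 0.01, fail to reject H₀.

z = -1.43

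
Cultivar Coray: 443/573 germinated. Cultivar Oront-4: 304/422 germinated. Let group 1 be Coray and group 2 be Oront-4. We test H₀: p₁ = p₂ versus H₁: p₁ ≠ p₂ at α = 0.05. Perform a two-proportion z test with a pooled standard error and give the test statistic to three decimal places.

p̂₁ = 443/573 ≈ 0.77312, p̂₂ = 304/422 ≈ 0.72038.
Pooled p̂ = (443+304)/(573+422) = 747/995 = 0.75075.
SE = √(0.187123 × 0.00411487) = 0.02775.
z = (0.77312 − 0.72038)/0.02775 = 0.05274/0.02775 = 1.901.
p-value = 2·P(Z > 1.901) ≈ 0.0573, so at α = 0.05 we fail to reject H₀.

z = 1.901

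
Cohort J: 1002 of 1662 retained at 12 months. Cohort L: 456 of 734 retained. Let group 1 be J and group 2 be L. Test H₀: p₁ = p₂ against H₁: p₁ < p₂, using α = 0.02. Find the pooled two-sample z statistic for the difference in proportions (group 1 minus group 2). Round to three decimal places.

z = -0.849

p̂₁ = 1002/1662 ≈ 0.60289, p̂₂ = 456/734 ≈ 0.62125.
Pooled p̂ = (1002+456)/(1662+734) = 1458/2396 = 0.60851.
SE = √(p̂(1−p̂)(1/n₁+1/n₂)) = √(0.60851·0.39149·0.00196408) = √(0.000467893) = 0.02163.
z = (0.60289 − 0.62125)/0.02163 = -0.01836/0.02163 = -0.849.
p-value = P(Z < -0.849) ≈ 0.1979, so at α = 0.02 we fail to reject H₀.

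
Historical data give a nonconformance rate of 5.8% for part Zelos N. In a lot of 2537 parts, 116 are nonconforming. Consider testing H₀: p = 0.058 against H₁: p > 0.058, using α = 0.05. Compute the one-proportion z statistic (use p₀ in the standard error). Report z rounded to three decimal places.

z = -2.645

p̂ = 116/2537 = 0.045723.
SE = √(p₀(1−p₀)/n) = √(0.054636/2537) = 0.004641.
z = (0.045723 − 0.058)/0.004641 = -0.012277/0.004641 = -2.645.
p-value = P(Z > -2.645) ≈ 0.9959. With α = 0.05, fail to reject H₀.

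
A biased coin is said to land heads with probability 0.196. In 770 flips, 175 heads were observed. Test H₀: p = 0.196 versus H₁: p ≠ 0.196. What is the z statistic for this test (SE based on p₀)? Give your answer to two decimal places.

z = 2.19

p̂ = 175/770 = 0.2273.
Standard error under H₀: √(0.196×0.804/770) = 0.0143.
z = (0.2273 − 0.196)/0.0143 = 0.0313/0.0143 = 2.19.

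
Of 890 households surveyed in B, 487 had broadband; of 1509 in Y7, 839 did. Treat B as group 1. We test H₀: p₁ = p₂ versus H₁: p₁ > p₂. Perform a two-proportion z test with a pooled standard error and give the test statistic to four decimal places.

p̂₁ = 487/890 = 0.547191, p̂₂ = 839/1509 = 0.555997.
Pooled p̂ = (487+839)/(890+1509) = 1326/2399 = 0.552730.
SE = √(p̂(1−p̂)(1/n₁+1/n₂)) = √(0.552730·0.447270·0.00178629) = √(0.000441605) = 0.021014.
z = (0.547191 − 0.555997)/0.021014 = -0.008806/0.021014 = -0.4191.
p-value = P(Z > -0.419) ≈ 0.6624.

z = -0.4191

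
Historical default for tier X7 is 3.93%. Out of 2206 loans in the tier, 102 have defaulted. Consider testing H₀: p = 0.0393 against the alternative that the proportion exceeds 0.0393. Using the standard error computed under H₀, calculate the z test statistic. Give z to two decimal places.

p̂ = 102/2206 = 0.0462.
SE = √(p₀(1−p₀)/n) = √(0.037756/2206) = 0.0041.
z = (0.0462 − 0.0393)/0.0041 = 0.0069/0.0041 = 1.68.
p-value = P(Z > 1.677) ≈ 0.0468.

z = 1.68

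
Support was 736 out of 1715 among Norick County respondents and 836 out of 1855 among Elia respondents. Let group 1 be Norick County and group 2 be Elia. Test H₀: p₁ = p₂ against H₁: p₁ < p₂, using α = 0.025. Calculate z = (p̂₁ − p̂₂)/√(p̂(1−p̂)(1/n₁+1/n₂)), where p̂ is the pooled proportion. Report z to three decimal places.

p̂₁ = 736/1715 = 0.42915, p̂₂ = 836/1855 = 0.45067.
Pooled p̂ = (736+836)/(1715+1855) = 1572/3570 = 0.44034.
SE = √(0.24644 × 0.00112217) = 0.01663.
z = (0.42915 − 0.45067)/0.01663 = -0.02152/0.01663 = -1.294.
p-value = P(Z < -1.294) ≈ 0.0978; since p > α = 0.025, fail to reject H₀.

z = -1.294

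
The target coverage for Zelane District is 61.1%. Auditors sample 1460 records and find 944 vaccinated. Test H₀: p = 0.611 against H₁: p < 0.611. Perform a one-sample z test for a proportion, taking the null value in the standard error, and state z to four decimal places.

p̂ = 944/1460 = 0.646575.
Under H₀, SE = √(0.611·0.389/1460) = √(0.000162794) = 0.012759.
z = (0.646575 − 0.611)/0.012759 = 0.035575/0.012759 = 2.7882.
p-value = P(Z < 2.788) ≈ 0.9974.

z = 2.7882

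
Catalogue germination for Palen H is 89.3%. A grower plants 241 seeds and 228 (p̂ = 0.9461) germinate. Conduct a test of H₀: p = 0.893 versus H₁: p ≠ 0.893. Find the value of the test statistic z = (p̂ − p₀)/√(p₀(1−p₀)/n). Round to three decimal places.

p̂ = 228/241 ≈ 0.94606.
Standard error under H₀: √(0.893×0.107/241) = 0.01991.
z = (0.94606 − 0.893)/0.01991 = 0.05306/0.01991 = 2.665.
Two-sided p-value ≈ 2·Φ(−2.665) = 0.0077.

z = 2.665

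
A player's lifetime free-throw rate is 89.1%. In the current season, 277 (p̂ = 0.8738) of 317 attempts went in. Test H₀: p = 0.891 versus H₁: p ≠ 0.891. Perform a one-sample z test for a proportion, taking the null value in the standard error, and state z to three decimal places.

z = -0.982

p̂ = 277/317 = 0.87382.
SE = √(p₀(1−p₀)/n) = √(0.097119/317) = 0.01750.
z = (0.87382 − 0.891)/0.01750 = -0.01718/0.01750 = -0.982.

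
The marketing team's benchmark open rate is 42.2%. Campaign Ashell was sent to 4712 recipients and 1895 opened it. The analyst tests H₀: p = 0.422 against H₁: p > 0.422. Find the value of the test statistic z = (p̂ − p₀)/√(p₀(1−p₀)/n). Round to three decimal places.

p̂ = 1895/4712 = 0.402165.
Standard error under H₀: √(0.422×0.578/4712) = 0.007195.
z = (0.402165 − 0.422)/0.007195 = -0.019835/0.007195 = -2.757.
p-value = P(Z > -2.757) ≈ 0.9971.

z = -2.757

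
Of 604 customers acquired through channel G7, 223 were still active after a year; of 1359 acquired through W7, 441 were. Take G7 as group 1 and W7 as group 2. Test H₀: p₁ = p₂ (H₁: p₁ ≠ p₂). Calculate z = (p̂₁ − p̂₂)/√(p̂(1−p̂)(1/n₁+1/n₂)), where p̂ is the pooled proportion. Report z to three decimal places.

p̂₁ = 223/604 = 0.36921, p̂₂ = 441/1359 = 0.32450.
Pooled p̂ = (223+441)/(604+1359) = 664/1963 = 0.33826.
SE = √(0.223839 × 0.00239146) = 0.02314.
z = (0.36921 − 0.32450)/0.02314 = 0.04471/0.02314 = 1.932.

z = 1.932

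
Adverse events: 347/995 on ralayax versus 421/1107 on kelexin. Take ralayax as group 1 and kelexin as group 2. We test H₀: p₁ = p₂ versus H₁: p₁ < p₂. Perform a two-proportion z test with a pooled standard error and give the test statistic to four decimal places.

p̂₁ = 347/995 = 0.3487437, p̂₂ = 421/1107 = 0.3803071.
Pooled p̂ = (347+421)/(995+1107) = 768/2102 = 0.3653663.
SE = √(p̂(1−p̂)(1/n₁+1/n₂)) = √(0.3653663·0.6346337·0.00190837) = √(0.0004425) = 0.0210357.
z = (0.3487437 − 0.3803071)/0.0210357 = -0.0315634/0.0210357 = -1.5005.
p-value = P(Z < -1.500) ≈ 0.0667.

z = -1.5005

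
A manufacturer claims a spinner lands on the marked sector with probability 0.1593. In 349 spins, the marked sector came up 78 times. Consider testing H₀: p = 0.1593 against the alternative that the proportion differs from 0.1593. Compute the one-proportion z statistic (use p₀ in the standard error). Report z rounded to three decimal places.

z = 3.277

p̂ = 78/349 ≈ 0.22350.
Standard error under H₀: √(0.1593×0.8407/349) = 0.01959.
z = (0.22350 − 0.1593)/0.01959 = 0.06420/0.01959 = 3.277.
Two-sided p-value ≈ 2·Φ(−3.277) = 0.0010.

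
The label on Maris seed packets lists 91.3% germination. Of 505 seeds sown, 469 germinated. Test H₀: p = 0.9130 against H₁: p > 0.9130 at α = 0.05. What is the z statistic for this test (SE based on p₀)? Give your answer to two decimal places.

z = 1.25

p̂ = 469/505 = 0.92871.
Under H₀, SE = √(0.913·0.087/505) = √(0.000157289) = 0.01254.
z = (0.92871 − 0.913)/0.01254 = 0.01571/0.01254 = 1.25.
p-value = P(Z > 1.253) ≈ 0.1051, so at α = 0.05 we fail to reject H₀.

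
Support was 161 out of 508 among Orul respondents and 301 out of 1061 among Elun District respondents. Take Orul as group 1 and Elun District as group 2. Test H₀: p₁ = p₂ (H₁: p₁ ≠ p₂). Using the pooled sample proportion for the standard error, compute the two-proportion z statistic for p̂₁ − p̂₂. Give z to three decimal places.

p̂₁ = 161/508 ≈ 0.316929, p̂₂ = 301/1061 ≈ 0.283695.
Pooled p̂ = (161+301)/(508+1061) = 462/1569 = 0.294455.
SE = √(0.207751 × 0.00291101) = 0.024592.
z = (0.316929 − 0.283695)/0.024592 = 0.033234/0.024592 = 1.351.

z = 1.351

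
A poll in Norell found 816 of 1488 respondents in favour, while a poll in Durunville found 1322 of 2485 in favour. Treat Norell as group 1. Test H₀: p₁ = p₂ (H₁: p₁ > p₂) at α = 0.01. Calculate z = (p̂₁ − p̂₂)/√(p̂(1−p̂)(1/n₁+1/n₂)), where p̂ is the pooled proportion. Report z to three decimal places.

z = 1.003

p̂₁ = 816/1488 = 0.548387, p̂₂ = 1322/2485 = 0.531992.
Pooled p̂ = (816+1322)/(1488+2485) = 2138/3973 = 0.538132.
SE = √(0.248546 × 0.00107446) = 0.016342.
z = (0.548387 − 0.531992)/0.016342 = 0.016395/0.016342 = 1.003.
p-value = P(Z > 1.003) ≈ 0.1579; since p > α = 0.01, fail to reject H₀.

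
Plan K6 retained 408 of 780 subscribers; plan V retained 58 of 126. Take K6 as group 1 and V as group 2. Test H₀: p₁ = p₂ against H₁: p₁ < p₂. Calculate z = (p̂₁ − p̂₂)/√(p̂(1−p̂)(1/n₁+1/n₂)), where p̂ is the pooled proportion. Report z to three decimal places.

p̂₁ = 408/780 ≈ 0.52308, p̂₂ = 58/126 ≈ 0.46032.
Pooled p̂ = (408+58)/(780+126) = 466/906 = 0.51435.
SE = √(p̂(1−p̂)(1/n₁+1/n₂)) = √(0.51435·0.48565·0.00921856) = √(0.00230274) = 0.04799.
z = (0.52308 − 0.46032)/0.04799 = 0.06276/0.04799 = 1.308.

z = 1.308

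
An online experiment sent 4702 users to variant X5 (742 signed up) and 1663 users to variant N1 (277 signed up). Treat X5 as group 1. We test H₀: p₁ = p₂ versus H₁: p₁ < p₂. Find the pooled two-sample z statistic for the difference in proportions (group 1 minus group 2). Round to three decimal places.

z = -0.837

p̂₁ = 742/4702 = 0.15781, p̂₂ = 277/1663 = 0.16657.
Pooled p̂ = (742+277)/(4702+1663) = 1019/6365 = 0.16009.
SE = √(p̂(1−p̂)(1/n₁+1/n₂)) = √(0.16009·0.83991·0.000813998) = √(0.000109454) = 0.01046.
z = (0.15781 − 0.16657)/0.01046 = -0.00876/0.01046 = -0.837.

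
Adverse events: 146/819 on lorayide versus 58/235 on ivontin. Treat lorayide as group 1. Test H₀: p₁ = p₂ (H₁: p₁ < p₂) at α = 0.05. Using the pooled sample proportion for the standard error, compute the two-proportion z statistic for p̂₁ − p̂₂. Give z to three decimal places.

p̂₁ = 146/819 ≈ 0.17827, p̂₂ = 58/235 ≈ 0.24681.
Pooled p̂ = (146+58)/(819+235) = 204/1054 = 0.19355.
SE = √(0.156087 × 0.00547632) = 0.02924.
z = (0.17827 − 0.24681)/0.02924 = -0.06854/0.02924 = -2.344.
p-value = P(Z < -2.344) ≈ 0.0095; since p < α = 0.05, reject H₀.

z = -2.344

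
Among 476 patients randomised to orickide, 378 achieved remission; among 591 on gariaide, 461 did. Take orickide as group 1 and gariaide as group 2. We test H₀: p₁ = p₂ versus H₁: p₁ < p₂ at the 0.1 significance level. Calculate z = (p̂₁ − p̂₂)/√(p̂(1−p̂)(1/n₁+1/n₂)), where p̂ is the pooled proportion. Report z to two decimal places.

z = 0.56

p̂₁ = 378/476 = 0.7941, p̂₂ = 461/591 = 0.7800.
Pooled p̂ = (378+461)/(476+591) = 839/1067 = 0.7863.
SE = √(p̂(1−p̂)(1/n₁+1/n₂)) = √(0.7863·0.2137·0.00379289) = √(0.000637291) = 0.0252.
z = (0.7941 − 0.7800)/0.0252 = 0.0141/0.0252 = 0.56.
p-value = P(Z < 0.558) ≈ 0.7115. With α = 0.1, fail to reject H₀.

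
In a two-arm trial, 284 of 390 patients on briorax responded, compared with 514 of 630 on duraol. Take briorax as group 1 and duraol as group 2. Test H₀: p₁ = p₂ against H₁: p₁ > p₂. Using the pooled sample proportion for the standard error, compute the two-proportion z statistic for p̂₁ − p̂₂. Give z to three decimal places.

p̂₁ = 284/390 ≈ 0.72821, p̂₂ = 514/630 ≈ 0.81587.
Pooled p̂ = (284+514)/(390+630) = 798/1020 = 0.78235.
SE = √(p̂(1−p̂)(1/n₁+1/n₂)) = √(0.78235·0.21765·0.0041514) = √(0.000706888) = 0.02659.
z = (0.72821 − 0.81587)/0.02659 = -0.08766/0.02659 = -3.297.
p-value = P(Z > -3.297) ≈ 0.9995.

z = -3.297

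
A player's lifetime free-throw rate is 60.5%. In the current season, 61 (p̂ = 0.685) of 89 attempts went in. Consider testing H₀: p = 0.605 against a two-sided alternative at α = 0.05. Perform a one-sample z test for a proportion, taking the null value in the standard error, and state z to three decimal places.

z = 1.551

p̂ = 61/89 ≈ 0.68539.
Under H₀, SE = √(0.605·0.395/89) = √(0.00268511) = 0.05182.
z = (0.68539 − 0.605)/0.05182 = 0.08039/0.05182 = 1.551.
Two-sided p-value ≈ 2·Φ(−1.551) = 0.1208, so at α = 0.05 we fail to reject H₀.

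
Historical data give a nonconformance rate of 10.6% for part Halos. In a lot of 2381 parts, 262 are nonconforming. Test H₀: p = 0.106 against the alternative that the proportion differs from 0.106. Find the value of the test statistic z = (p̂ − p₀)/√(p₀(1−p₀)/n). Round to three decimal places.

z = 0.640

p̂ = 262/2381 ≈ 0.11004.
Under H₀, SE = √(0.106·0.894/2381) = √(3.98001e-05) = 0.00631.
z = (0.11004 − 0.106)/0.00631 = 0.00404/0.00631 = 0.640.
p-value = 2·P(Z > 0.640) ≈ 0.5222.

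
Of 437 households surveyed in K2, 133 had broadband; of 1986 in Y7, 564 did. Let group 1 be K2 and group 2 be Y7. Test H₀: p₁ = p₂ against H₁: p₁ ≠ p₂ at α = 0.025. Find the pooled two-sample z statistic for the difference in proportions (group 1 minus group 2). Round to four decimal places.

z = 0.8512

p̂₁ = 133/437 = 0.304348, p̂₂ = 564/1986 = 0.283988.
Pooled p̂ = (133+564)/(437+1986) = 697/2423 = 0.287660.
SE = √(p̂(1−p̂)(1/n₁+1/n₂)) = √(0.287660·0.712340·0.00279185) = √(0.000572084) = 0.023918.
z = (0.304348 − 0.283988)/0.023918 = 0.020360/0.023918 = 0.8512.
Two-sided p-value ≈ 2·Φ(−0.851) = 0.3946. With α = 0.025, fail to reject H₀.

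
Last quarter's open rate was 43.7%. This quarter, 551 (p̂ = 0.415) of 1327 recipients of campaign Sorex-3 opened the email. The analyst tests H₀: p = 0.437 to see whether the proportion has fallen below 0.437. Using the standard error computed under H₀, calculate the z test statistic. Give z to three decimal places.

p̂ = 551/1327 ≈ 0.41522.
Standard error under H₀: √(0.437×0.563/1327) = 0.01362.
z = (0.41522 − 0.437)/0.01362 = -0.02178/0.01362 = -1.599.
p-value = P(Z < -1.599) ≈ 0.0549.

z = -1.599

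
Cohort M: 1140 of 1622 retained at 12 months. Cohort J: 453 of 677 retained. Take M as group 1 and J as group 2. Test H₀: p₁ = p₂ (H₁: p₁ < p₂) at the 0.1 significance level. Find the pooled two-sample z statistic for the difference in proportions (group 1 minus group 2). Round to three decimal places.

p̂₁ = 1140/1622 = 0.70284, p̂₂ = 453/677 = 0.66913.
Pooled p̂ = (1140+453)/(1622+677) = 1593/2299 = 0.69291.
SE = √(p̂(1−p̂)(1/n₁+1/n₂)) = √(0.69291·0.30709·0.00209363) = √(0.000445494) = 0.02111.
z = (0.70284 − 0.66913)/0.02111 = 0.03371/0.02111 = 1.597.
p-value = P(Z < 1.597) ≈ 0.9449. With α = 0.1, fail to reject H₀.

z = 1.597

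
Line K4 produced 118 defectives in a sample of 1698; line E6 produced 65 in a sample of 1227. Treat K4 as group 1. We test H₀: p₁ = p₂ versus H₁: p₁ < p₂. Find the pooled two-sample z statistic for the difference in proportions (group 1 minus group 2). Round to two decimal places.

p̂₁ = 118/1698 ≈ 0.06949, p̂₂ = 65/1227 ≈ 0.05297.
Pooled p̂ = (118+65)/(1698+1227) = 183/2925 = 0.06256.
SE = √(0.0586498 × 0.00140392) = 0.00907.
z = (0.06949 − 0.05297)/0.00907 = 0.01652/0.00907 = 1.82.
p-value = P(Z < 1.820) ≈ 0.9657.

z = 1.82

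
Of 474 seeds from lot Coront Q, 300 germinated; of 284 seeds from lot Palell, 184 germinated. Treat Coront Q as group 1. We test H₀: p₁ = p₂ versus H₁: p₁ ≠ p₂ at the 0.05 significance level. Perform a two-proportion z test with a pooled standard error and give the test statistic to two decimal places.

z = -0.42

p̂₁ = 300/474 ≈ 0.6329, p̂₂ = 184/284 ≈ 0.6479.
Pooled p̂ = (300+184)/(474+284) = 484/758 = 0.6385.
SE = √(p̂(1−p̂)(1/n₁+1/n₂)) = √(0.6385·0.3615·0.00563083) = √(0.00129966) = 0.0361.
z = (0.6329 − 0.6479)/0.0361 = -0.0150/0.0361 = -0.42.
Two-sided p-value ≈ 2·Φ(−0.415) = 0.6778; since p > α = 0.05, fail to reject H₀.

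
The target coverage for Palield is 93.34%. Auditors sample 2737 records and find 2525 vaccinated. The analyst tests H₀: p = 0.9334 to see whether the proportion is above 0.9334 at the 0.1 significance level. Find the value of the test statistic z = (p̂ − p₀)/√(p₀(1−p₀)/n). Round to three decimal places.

z = -2.278

p̂ = 2525/2737 = 0.922543.
Standard error under H₀: √(0.9334×0.0666/2737) = 0.004766.
z = (0.922543 − 0.9334)/0.004766 = -0.010857/0.004766 = -2.278.
p-value = P(Z > -2.278) ≈ 0.9886, so at α = 0.1 we fail to reject H₀.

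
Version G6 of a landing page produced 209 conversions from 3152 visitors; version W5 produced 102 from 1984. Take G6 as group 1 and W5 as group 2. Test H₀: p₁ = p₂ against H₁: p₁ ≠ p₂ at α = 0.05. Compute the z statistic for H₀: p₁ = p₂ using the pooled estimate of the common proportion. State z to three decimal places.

p̂₁ = 209/3152 ≈ 0.066307, p̂₂ = 102/1984 ≈ 0.051411.
Pooled p̂ = (209+102)/(3152+1984) = 311/5136 = 0.060553.
SE = √(0.0568863 × 0.000821291) = 0.006835.
z = (0.066307 − 0.051411)/0.006835 = 0.014896/0.006835 = 2.179.
p-value = 2·P(Z > 2.179) ≈ 0.0293. With α = 0.05, reject H₀.

z = 2.179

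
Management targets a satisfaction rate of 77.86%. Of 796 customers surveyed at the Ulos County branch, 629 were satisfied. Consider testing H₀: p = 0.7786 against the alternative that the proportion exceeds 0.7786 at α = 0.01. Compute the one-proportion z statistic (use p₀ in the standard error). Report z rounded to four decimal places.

p̂ = 629/796 = 0.790201.
SE = √(p₀(1−p₀)/n) = √(0.17238/796) = 0.014716.
z = (0.790201 − 0.7786)/0.014716 = 0.011601/0.014716 = 0.7883.
p-value = P(Z > 0.788) ≈ 0.2153. With α = 0.01, fail to reject H₀.

z = 0.7883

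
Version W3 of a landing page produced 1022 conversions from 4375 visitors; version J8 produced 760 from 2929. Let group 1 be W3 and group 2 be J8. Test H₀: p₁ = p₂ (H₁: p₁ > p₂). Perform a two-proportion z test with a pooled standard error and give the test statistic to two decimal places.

z = -2.52

p̂₁ = 1022/4375 = 0.23360, p̂₂ = 760/2929 = 0.25947.
Pooled p̂ = (1022+760)/(4375+2929) = 1782/7304 = 0.24398.
SE = √(0.184452 × 0.000569985) = 0.01025.
z = (0.23360 − 0.25947)/0.01025 = -0.02587/0.01025 = -2.52.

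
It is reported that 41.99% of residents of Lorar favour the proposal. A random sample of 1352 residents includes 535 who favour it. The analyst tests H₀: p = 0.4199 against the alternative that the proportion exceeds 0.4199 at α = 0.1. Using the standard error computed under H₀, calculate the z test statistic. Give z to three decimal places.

z = -1.802

p̂ = 535/1352 = 0.395710.
SE = √(p₀(1−p₀)/n) = √(0.24358/1352) = 0.013423.
z = (0.395710 − 0.4199)/0.013423 = -0.024190/0.013423 = -1.802.
p-value = P(Z > -1.802) ≈ 0.9642; since p > α = 0.1, fail to reject H₀.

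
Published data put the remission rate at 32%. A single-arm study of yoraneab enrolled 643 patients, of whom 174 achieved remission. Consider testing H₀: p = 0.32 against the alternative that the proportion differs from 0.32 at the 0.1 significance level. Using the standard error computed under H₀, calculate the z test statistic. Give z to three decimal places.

p̂ = 174/643 = 0.270607.
SE = √(p₀(1−p₀)/n) = √(0.2176/643) = 0.018396.
z = (0.270607 − 0.32)/0.018396 = -0.049393/0.018396 = -2.685.
Two-sided p-value ≈ 2·Φ(−2.685) = 0.0073; since p < α = 0.1, reject H₀.

z = -2.685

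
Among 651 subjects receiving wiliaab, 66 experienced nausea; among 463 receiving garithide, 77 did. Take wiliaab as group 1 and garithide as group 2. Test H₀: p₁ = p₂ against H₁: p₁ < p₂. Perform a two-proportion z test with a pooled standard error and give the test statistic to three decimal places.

p̂₁ = 66/651 ≈ 0.101382, p̂₂ = 77/463 ≈ 0.166307.
Pooled p̂ = (66+77)/(651+463) = 143/1114 = 0.128366.
SE = √(0.111888 × 0.00369593) = 0.020335.
z = (0.101382 − 0.166307)/0.020335 = -0.064925/0.020335 = -3.193.

z = -3.193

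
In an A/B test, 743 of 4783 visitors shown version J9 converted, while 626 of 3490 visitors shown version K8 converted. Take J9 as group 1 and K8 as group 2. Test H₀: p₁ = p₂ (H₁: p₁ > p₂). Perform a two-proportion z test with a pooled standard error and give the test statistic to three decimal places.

z = -2.904

p̂₁ = 743/4783 = 0.155342, p̂₂ = 626/3490 = 0.179370.
Pooled p̂ = (743+626)/(4783+3490) = 1369/8273 = 0.165478.
SE = √(p̂(1−p̂)(1/n₁+1/n₂)) = √(0.165478·0.834522·0.000495607) = √(6.84409e-05) = 0.008273.
z = (0.155342 − 0.179370)/0.008273 = -0.024028/0.008273 = -2.904.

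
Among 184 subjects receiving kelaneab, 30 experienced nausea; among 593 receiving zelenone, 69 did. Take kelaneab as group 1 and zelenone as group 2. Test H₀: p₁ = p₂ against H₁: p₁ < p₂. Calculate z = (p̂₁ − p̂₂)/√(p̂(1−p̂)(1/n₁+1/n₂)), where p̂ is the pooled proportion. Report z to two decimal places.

p̂₁ = 30/184 = 0.1630, p̂₂ = 69/593 = 0.1164.
Pooled p̂ = (30+69)/(184+593) = 99/777 = 0.1274.
SE = √(p̂(1−p̂)(1/n₁+1/n₂)) = √(0.1274·0.8726·0.00712112) = √(0.00079172) = 0.0281.
z = (0.1630 − 0.1164)/0.0281 = 0.0466/0.0281 = 1.66.

z = 1.66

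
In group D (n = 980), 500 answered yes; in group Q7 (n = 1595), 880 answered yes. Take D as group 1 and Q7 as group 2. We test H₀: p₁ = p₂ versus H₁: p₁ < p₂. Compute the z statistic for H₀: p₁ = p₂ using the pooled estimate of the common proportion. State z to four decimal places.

z = -2.0512

p̂₁ = 500/980 = 0.5102041, p̂₂ = 880/1595 = 0.5517241.
Pooled p̂ = (500+880)/(980+1595) = 1380/2575 = 0.5359223.
SE = √(0.24871 × 0.00164737) = 0.0202414.
z = (0.5102041 − 0.5517241)/0.0202414 = -0.0415200/0.0202414 = -2.0512.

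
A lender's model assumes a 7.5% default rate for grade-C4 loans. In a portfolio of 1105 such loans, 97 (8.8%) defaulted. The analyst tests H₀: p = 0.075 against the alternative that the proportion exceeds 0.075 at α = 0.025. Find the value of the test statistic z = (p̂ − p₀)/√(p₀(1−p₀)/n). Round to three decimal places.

p̂ = 97/1105 ≈ 0.087783.
Under H₀, SE = √(0.075·0.925/1105) = √(6.27828e-05) = 0.007924.
z = (0.087783 − 0.075)/0.007924 = 0.012783/0.007924 = 1.613.
p-value = P(Z > 1.613) ≈ 0.0533; since p > α = 0.025, fail to reject H₀.

z = 1.613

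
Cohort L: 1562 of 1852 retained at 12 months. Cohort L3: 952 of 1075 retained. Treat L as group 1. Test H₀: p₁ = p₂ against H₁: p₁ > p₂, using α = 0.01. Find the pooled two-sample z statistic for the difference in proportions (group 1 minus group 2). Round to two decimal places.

z = -3.16

p̂₁ = 1562/1852 ≈ 0.84341, p̂₂ = 952/1075 ≈ 0.88558.
Pooled p̂ = (1562+952)/(1852+1075) = 2514/2927 = 0.85890.
SE = √(p̂(1−p̂)(1/n₁+1/n₂)) = √(0.85890·0.14110·0.00147019) = √(0.000178174) = 0.01335.
z = (0.84341 − 0.88558)/0.01335 = -0.04217/0.01335 = -3.16.
p-value = P(Z > -3.159) ≈ 0.9992. With α = 0.01, fail to reject H₀.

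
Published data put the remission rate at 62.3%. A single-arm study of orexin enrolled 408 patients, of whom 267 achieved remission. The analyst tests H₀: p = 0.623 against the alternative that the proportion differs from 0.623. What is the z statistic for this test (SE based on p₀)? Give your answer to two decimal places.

z = 1.31

p̂ = 267/408 ≈ 0.6544.
SE = √(p₀(1−p₀)/n) = √(0.23487/408) = 0.0240.
z = (0.6544 − 0.623)/0.0240 = 0.0314/0.0240 = 1.31.
p-value = 2·P(Z > 1.309) ≈ 0.1905.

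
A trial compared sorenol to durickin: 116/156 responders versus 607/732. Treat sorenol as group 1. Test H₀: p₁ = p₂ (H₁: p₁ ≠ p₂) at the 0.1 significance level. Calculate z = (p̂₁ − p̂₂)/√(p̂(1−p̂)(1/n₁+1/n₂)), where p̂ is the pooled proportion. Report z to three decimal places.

z = -2.497

p̂₁ = 116/156 = 0.74359, p̂₂ = 607/732 = 0.82923.
Pooled p̂ = (116+607)/(156+732) = 723/888 = 0.81419.
SE = √(p̂(1−p̂)(1/n₁+1/n₂)) = √(0.81419·0.18581·0.00777638) = √(0.00117645) = 0.03430.
z = (0.74359 − 0.82923)/0.03430 = -0.08564/0.03430 = -2.497.
p-value = 2·P(Z > 2.497) ≈ 0.0125, so at α = 0.1 we reject H₀.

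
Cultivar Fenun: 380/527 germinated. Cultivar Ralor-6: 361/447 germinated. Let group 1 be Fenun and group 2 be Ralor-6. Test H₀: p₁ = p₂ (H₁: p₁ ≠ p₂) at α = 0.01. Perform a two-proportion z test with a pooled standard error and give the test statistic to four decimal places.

p̂₁ = 380/527 = 0.721063, p̂₂ = 361/447 = 0.807606.
Pooled p̂ = (380+361)/(527+447) = 741/974 = 0.760780.
SE = √(0.181994 × 0.00413467) = 0.027431.
z = (0.721063 − 0.807606)/0.027431 = -0.086543/0.027431 = -3.1549.
p-value = 2·P(Z > 3.155) ≈ 0.0016. With α = 0.01, reject H₀.

z = -3.1549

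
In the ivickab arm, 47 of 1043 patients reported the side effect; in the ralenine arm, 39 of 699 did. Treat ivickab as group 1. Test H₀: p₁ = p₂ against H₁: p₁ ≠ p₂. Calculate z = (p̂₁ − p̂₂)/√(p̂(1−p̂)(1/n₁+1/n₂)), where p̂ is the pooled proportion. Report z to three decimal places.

p̂₁ = 47/1043 ≈ 0.04506, p̂₂ = 39/699 ≈ 0.05579.
Pooled p̂ = (47+39)/(1043+699) = 86/1742 = 0.04937.
SE = √(0.0469313 × 0.00238939) = 0.01059.
z = (0.04506 − 0.05579)/0.01059 = -0.01073/0.01059 = -1.013.
Two-sided p-value ≈ 2·Φ(−1.013) = 0.3109.

z = -1.013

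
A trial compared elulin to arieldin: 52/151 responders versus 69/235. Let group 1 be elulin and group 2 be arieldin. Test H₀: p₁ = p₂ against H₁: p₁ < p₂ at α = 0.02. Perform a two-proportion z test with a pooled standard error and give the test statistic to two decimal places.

p̂₁ = 52/151 ≈ 0.3444, p̂₂ = 69/235 ≈ 0.2936.
Pooled p̂ = (52+69)/(151+235) = 121/386 = 0.3135.
SE = √(p̂(1−p̂)(1/n₁+1/n₂)) = √(0.3135·0.6865·0.0108778) = √(0.00234099) = 0.0484.
z = (0.3444 − 0.2936)/0.0484 = 0.0508/0.0484 = 1.05.
p-value = P(Z < 1.049) ≈ 0.8529. With α = 0.02, fail to reject H₀.

z = 1.05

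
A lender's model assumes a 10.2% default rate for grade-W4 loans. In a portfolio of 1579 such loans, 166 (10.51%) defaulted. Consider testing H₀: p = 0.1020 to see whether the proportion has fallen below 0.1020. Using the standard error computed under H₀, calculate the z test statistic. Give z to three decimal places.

p̂ = 166/1579 ≈ 0.10513.
Standard error under H₀: √(0.102×0.898/1579) = 0.00762.
z = (0.10513 − 0.102)/0.00762 = 0.00313/0.00762 = 0.411.

z = 0.411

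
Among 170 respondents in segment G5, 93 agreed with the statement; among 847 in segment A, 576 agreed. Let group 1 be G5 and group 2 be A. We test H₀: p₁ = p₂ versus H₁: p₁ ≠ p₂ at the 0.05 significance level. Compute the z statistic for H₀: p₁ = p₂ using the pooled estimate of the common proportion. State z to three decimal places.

p̂₁ = 93/170 = 0.547059, p̂₂ = 576/847 = 0.680047.
Pooled p̂ = (93+576)/(170+847) = 669/1017 = 0.657817.
SE = √(p̂(1−p̂)(1/n₁+1/n₂)) = √(0.657817·0.342183·0.00706299) = √(0.00158984) = 0.039873.
z = (0.547059 − 0.680047)/0.039873 = -0.132988/0.039873 = -3.335.
p-value = 2·P(Z > 3.335) ≈ 0.0009; since p < α = 0.05, reject H₀.

z = -3.335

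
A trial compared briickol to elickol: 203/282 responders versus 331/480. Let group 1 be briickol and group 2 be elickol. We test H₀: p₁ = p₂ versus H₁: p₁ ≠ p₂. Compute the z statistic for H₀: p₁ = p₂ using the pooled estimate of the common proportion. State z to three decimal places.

p̂₁ = 203/282 ≈ 0.71986, p̂₂ = 331/480 ≈ 0.68958.
Pooled p̂ = (203+331)/(282+480) = 534/762 = 0.70079.
SE = √(0.209684 × 0.00562943) = 0.03436.
z = (0.71986 − 0.68958)/0.03436 = 0.03028/0.03436 = 0.881.
Two-sided p-value ≈ 2·Φ(−0.881) = 0.3782.

z = 0.881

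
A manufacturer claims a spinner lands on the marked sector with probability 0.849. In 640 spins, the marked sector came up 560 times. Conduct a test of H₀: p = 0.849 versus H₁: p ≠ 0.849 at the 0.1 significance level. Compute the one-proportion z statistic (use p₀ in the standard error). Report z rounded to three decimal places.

z = 1.837

p̂ = 560/640 = 0.87500.
Standard error under H₀: √(0.849×0.151/640) = 0.01415.
z = (0.87500 − 0.849)/0.01415 = 0.02600/0.01415 = 1.837.
Two-sided p-value ≈ 2·Φ(−1.837) = 0.0662; since p < α = 0.1, reject H₀.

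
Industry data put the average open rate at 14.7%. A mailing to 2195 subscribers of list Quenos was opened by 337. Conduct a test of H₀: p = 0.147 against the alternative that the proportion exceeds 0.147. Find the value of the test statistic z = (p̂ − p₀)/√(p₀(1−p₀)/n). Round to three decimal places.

p̂ = 337/2195 = 0.15353.
Standard error under H₀: √(0.147×0.853/2195) = 0.00756.
z = (0.15353 − 0.147)/0.00756 = 0.00653/0.00756 = 0.864.
p-value = P(Z > 0.864) ≈ 0.1938.

z = 0.864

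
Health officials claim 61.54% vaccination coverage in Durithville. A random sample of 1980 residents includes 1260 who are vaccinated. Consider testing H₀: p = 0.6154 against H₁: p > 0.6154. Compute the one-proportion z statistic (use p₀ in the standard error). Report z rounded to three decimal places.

z = 1.917

p̂ = 1260/1980 ≈ 0.636364.
SE = √(p₀(1−p₀)/n) = √(0.23668/1980) = 0.010933.
z = (0.636364 − 0.6154)/0.010933 = 0.020964/0.010933 = 1.917.
p-value = P(Z > 1.917) ≈ 0.0276.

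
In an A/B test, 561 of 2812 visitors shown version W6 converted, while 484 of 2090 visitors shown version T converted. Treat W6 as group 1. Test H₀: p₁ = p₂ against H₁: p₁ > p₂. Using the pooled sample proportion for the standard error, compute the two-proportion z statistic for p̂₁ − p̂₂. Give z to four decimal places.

z = -2.7119

p̂₁ = 561/2812 ≈ 0.1995021, p̂₂ = 484/2090 ≈ 0.2315789.
Pooled p̂ = (561+484)/(2812+2090) = 1045/4902 = 0.2131783.
SE = √(0.167733 × 0.000834088) = 0.0118281.
z = (0.1995021 − 0.2315789)/0.0118281 = -0.0320768/0.0118281 = -2.7119.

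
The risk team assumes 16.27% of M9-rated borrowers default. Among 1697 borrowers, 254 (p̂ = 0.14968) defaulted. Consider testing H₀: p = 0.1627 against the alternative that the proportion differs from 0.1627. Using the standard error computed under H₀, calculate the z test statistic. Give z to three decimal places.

p̂ = 254/1697 = 0.149676.
Standard error under H₀: √(0.1627×0.8373/1697) = 0.008960.
z = (0.149676 − 0.1627)/0.008960 = -0.013024/0.008960 = -1.454.
Two-sided p-value ≈ 2·Φ(−1.454) = 0.1460.

z = -1.454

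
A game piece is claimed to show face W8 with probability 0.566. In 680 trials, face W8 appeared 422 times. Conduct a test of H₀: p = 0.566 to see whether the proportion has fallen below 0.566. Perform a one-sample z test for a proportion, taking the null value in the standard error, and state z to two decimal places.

p̂ = 422/680 ≈ 0.6206.
Under H₀, SE = √(0.566·0.434/680) = √(0.000361241) = 0.0190.
z = (0.6206 − 0.566)/0.0190 = 0.0546/0.0190 = 2.87.

z = 2.87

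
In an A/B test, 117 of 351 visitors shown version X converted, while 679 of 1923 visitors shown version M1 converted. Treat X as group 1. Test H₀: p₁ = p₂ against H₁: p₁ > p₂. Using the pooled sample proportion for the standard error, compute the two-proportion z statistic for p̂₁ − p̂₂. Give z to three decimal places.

p̂₁ = 117/351 = 0.33333, p̂₂ = 679/1923 = 0.35309.
Pooled p̂ = (117+679)/(351+1923) = 796/2274 = 0.35004.
SE = √(0.227513 × 0.00336902) = 0.02769.
z = (0.33333 − 0.35309)/0.02769 = -0.01976/0.02769 = -0.714.

z = -0.714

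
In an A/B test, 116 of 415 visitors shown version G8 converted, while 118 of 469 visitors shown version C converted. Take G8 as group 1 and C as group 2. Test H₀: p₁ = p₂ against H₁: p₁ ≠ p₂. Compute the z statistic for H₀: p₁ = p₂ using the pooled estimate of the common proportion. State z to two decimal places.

p̂₁ = 116/415 = 0.2795, p̂₂ = 118/469 = 0.2516.
Pooled p̂ = (116+118)/(415+469) = 234/884 = 0.2647.
SE = √(0.194637 × 0.00454183) = 0.0297.
z = (0.2795 − 0.2516)/0.0297 = 0.0279/0.0297 = 0.94.

z = 0.94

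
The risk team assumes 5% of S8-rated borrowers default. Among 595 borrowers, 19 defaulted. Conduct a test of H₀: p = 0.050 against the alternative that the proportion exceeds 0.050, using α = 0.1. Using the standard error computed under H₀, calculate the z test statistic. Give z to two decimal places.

p̂ = 19/595 ≈ 0.03193.
Standard error under H₀: √(0.05×0.95/595) = 0.00893.
z = (0.03193 − 0.05)/0.00893 = -0.01807/0.00893 = -2.02.
p-value = P(Z > -2.022) ≈ 0.9784. With α = 0.1, fail to reject H₀.

z = -2.02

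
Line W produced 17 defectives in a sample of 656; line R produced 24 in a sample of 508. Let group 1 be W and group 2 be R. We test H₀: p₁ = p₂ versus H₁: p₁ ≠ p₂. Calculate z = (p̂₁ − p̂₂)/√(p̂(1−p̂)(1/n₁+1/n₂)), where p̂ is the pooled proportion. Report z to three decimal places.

z = -1.958

p̂₁ = 17/656 ≈ 0.025915, p̂₂ = 24/508 ≈ 0.047244.
Pooled p̂ = (17+24)/(656+508) = 41/1164 = 0.035223.
SE = √(0.0339827 × 0.00349289) = 0.010895.
z = (0.025915 − 0.047244)/0.010895 = -0.021329/0.010895 = -1.958.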